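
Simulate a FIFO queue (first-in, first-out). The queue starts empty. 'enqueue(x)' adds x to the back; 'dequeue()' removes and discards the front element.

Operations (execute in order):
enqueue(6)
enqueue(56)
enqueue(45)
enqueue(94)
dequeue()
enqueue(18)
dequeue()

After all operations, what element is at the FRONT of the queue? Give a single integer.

enqueue(6): queue = [6]
enqueue(56): queue = [6, 56]
enqueue(45): queue = [6, 56, 45]
enqueue(94): queue = [6, 56, 45, 94]
dequeue(): queue = [56, 45, 94]
enqueue(18): queue = [56, 45, 94, 18]
dequeue(): queue = [45, 94, 18]

Answer: 45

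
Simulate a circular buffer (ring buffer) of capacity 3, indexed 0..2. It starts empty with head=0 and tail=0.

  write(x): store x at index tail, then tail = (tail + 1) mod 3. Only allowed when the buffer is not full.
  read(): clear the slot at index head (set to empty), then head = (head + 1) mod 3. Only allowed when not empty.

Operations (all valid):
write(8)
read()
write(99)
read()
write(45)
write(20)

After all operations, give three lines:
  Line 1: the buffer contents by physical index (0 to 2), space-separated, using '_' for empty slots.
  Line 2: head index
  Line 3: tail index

write(8): buf=[8 _ _], head=0, tail=1, size=1
read(): buf=[_ _ _], head=1, tail=1, size=0
write(99): buf=[_ 99 _], head=1, tail=2, size=1
read(): buf=[_ _ _], head=2, tail=2, size=0
write(45): buf=[_ _ 45], head=2, tail=0, size=1
write(20): buf=[20 _ 45], head=2, tail=1, size=2

Answer: 20 _ 45
2
1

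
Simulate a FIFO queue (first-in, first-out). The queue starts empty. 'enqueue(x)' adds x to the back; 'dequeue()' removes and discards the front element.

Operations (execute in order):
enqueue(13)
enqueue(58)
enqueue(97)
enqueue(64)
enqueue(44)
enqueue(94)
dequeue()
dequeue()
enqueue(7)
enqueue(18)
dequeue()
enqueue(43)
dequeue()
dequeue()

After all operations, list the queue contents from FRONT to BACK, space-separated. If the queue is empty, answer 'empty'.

Answer: 94 7 18 43

Derivation:
enqueue(13): [13]
enqueue(58): [13, 58]
enqueue(97): [13, 58, 97]
enqueue(64): [13, 58, 97, 64]
enqueue(44): [13, 58, 97, 64, 44]
enqueue(94): [13, 58, 97, 64, 44, 94]
dequeue(): [58, 97, 64, 44, 94]
dequeue(): [97, 64, 44, 94]
enqueue(7): [97, 64, 44, 94, 7]
enqueue(18): [97, 64, 44, 94, 7, 18]
dequeue(): [64, 44, 94, 7, 18]
enqueue(43): [64, 44, 94, 7, 18, 43]
dequeue(): [44, 94, 7, 18, 43]
dequeue(): [94, 7, 18, 43]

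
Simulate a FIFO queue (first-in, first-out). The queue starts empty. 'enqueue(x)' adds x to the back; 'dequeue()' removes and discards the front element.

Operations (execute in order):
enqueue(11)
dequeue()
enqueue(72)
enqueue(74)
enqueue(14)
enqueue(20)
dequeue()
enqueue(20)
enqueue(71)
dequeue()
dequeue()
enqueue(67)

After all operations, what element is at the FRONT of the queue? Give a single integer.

enqueue(11): queue = [11]
dequeue(): queue = []
enqueue(72): queue = [72]
enqueue(74): queue = [72, 74]
enqueue(14): queue = [72, 74, 14]
enqueue(20): queue = [72, 74, 14, 20]
dequeue(): queue = [74, 14, 20]
enqueue(20): queue = [74, 14, 20, 20]
enqueue(71): queue = [74, 14, 20, 20, 71]
dequeue(): queue = [14, 20, 20, 71]
dequeue(): queue = [20, 20, 71]
enqueue(67): queue = [20, 20, 71, 67]

Answer: 20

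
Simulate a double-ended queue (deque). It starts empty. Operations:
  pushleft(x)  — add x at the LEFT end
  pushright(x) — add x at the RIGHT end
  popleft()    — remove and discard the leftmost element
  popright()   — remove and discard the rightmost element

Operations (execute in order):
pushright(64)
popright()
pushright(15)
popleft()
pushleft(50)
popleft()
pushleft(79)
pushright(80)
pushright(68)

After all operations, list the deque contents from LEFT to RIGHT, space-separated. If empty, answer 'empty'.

pushright(64): [64]
popright(): []
pushright(15): [15]
popleft(): []
pushleft(50): [50]
popleft(): []
pushleft(79): [79]
pushright(80): [79, 80]
pushright(68): [79, 80, 68]

Answer: 79 80 68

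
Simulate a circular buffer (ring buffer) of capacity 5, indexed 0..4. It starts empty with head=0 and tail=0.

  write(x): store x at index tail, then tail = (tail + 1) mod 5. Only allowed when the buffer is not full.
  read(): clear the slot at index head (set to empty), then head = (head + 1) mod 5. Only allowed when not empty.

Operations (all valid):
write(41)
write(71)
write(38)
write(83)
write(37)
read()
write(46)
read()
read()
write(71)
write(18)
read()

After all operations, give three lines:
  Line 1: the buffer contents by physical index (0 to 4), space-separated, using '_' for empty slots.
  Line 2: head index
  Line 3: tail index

write(41): buf=[41 _ _ _ _], head=0, tail=1, size=1
write(71): buf=[41 71 _ _ _], head=0, tail=2, size=2
write(38): buf=[41 71 38 _ _], head=0, tail=3, size=3
write(83): buf=[41 71 38 83 _], head=0, tail=4, size=4
write(37): buf=[41 71 38 83 37], head=0, tail=0, size=5
read(): buf=[_ 71 38 83 37], head=1, tail=0, size=4
write(46): buf=[46 71 38 83 37], head=1, tail=1, size=5
read(): buf=[46 _ 38 83 37], head=2, tail=1, size=4
read(): buf=[46 _ _ 83 37], head=3, tail=1, size=3
write(71): buf=[46 71 _ 83 37], head=3, tail=2, size=4
write(18): buf=[46 71 18 83 37], head=3, tail=3, size=5
read(): buf=[46 71 18 _ 37], head=4, tail=3, size=4

Answer: 46 71 18 _ 37
4
3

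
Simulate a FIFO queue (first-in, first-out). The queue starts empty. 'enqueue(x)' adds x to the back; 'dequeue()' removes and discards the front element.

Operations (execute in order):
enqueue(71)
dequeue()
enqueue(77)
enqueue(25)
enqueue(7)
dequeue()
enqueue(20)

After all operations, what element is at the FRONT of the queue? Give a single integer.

Answer: 25

Derivation:
enqueue(71): queue = [71]
dequeue(): queue = []
enqueue(77): queue = [77]
enqueue(25): queue = [77, 25]
enqueue(7): queue = [77, 25, 7]
dequeue(): queue = [25, 7]
enqueue(20): queue = [25, 7, 20]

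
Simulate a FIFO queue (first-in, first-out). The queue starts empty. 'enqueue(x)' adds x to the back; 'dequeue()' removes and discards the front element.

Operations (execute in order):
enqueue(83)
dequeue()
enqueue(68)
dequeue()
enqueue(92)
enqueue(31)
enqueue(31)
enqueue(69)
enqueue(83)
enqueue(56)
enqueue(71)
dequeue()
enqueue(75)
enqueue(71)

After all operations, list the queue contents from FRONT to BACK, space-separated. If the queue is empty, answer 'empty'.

enqueue(83): [83]
dequeue(): []
enqueue(68): [68]
dequeue(): []
enqueue(92): [92]
enqueue(31): [92, 31]
enqueue(31): [92, 31, 31]
enqueue(69): [92, 31, 31, 69]
enqueue(83): [92, 31, 31, 69, 83]
enqueue(56): [92, 31, 31, 69, 83, 56]
enqueue(71): [92, 31, 31, 69, 83, 56, 71]
dequeue(): [31, 31, 69, 83, 56, 71]
enqueue(75): [31, 31, 69, 83, 56, 71, 75]
enqueue(71): [31, 31, 69, 83, 56, 71, 75, 71]

Answer: 31 31 69 83 56 71 75 71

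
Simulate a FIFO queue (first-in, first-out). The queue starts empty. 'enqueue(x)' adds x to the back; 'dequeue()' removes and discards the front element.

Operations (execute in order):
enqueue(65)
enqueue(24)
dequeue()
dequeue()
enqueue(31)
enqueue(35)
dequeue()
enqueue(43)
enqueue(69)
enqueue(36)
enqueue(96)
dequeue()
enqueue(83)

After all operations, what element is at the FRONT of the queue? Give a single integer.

enqueue(65): queue = [65]
enqueue(24): queue = [65, 24]
dequeue(): queue = [24]
dequeue(): queue = []
enqueue(31): queue = [31]
enqueue(35): queue = [31, 35]
dequeue(): queue = [35]
enqueue(43): queue = [35, 43]
enqueue(69): queue = [35, 43, 69]
enqueue(36): queue = [35, 43, 69, 36]
enqueue(96): queue = [35, 43, 69, 36, 96]
dequeue(): queue = [43, 69, 36, 96]
enqueue(83): queue = [43, 69, 36, 96, 83]

Answer: 43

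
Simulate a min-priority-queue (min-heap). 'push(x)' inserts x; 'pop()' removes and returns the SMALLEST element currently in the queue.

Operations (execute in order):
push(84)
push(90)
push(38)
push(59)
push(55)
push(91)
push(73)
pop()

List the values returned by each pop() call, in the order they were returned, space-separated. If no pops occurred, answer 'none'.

Answer: 38

Derivation:
push(84): heap contents = [84]
push(90): heap contents = [84, 90]
push(38): heap contents = [38, 84, 90]
push(59): heap contents = [38, 59, 84, 90]
push(55): heap contents = [38, 55, 59, 84, 90]
push(91): heap contents = [38, 55, 59, 84, 90, 91]
push(73): heap contents = [38, 55, 59, 73, 84, 90, 91]
pop() → 38: heap contents = [55, 59, 73, 84, 90, 91]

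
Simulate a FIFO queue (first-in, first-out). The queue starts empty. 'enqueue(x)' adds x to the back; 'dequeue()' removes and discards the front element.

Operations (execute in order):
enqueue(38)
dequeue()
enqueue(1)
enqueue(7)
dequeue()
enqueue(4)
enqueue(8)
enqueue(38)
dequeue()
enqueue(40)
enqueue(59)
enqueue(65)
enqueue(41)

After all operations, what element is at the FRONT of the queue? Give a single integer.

Answer: 4

Derivation:
enqueue(38): queue = [38]
dequeue(): queue = []
enqueue(1): queue = [1]
enqueue(7): queue = [1, 7]
dequeue(): queue = [7]
enqueue(4): queue = [7, 4]
enqueue(8): queue = [7, 4, 8]
enqueue(38): queue = [7, 4, 8, 38]
dequeue(): queue = [4, 8, 38]
enqueue(40): queue = [4, 8, 38, 40]
enqueue(59): queue = [4, 8, 38, 40, 59]
enqueue(65): queue = [4, 8, 38, 40, 59, 65]
enqueue(41): queue = [4, 8, 38, 40, 59, 65, 41]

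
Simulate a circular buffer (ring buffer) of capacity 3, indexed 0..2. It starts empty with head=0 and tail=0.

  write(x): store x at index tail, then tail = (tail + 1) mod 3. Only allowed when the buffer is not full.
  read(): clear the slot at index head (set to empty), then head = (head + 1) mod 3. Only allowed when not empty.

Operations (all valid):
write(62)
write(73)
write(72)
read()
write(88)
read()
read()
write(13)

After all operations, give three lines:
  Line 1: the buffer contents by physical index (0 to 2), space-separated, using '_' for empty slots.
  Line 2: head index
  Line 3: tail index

Answer: 88 13 _
0
2

Derivation:
write(62): buf=[62 _ _], head=0, tail=1, size=1
write(73): buf=[62 73 _], head=0, tail=2, size=2
write(72): buf=[62 73 72], head=0, tail=0, size=3
read(): buf=[_ 73 72], head=1, tail=0, size=2
write(88): buf=[88 73 72], head=1, tail=1, size=3
read(): buf=[88 _ 72], head=2, tail=1, size=2
read(): buf=[88 _ _], head=0, tail=1, size=1
write(13): buf=[88 13 _], head=0, tail=2, size=2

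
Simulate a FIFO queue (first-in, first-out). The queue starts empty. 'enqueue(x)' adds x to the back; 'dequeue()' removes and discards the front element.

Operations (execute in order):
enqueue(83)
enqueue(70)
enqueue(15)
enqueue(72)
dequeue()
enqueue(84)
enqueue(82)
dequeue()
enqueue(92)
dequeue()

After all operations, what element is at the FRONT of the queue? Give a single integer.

enqueue(83): queue = [83]
enqueue(70): queue = [83, 70]
enqueue(15): queue = [83, 70, 15]
enqueue(72): queue = [83, 70, 15, 72]
dequeue(): queue = [70, 15, 72]
enqueue(84): queue = [70, 15, 72, 84]
enqueue(82): queue = [70, 15, 72, 84, 82]
dequeue(): queue = [15, 72, 84, 82]
enqueue(92): queue = [15, 72, 84, 82, 92]
dequeue(): queue = [72, 84, 82, 92]

Answer: 72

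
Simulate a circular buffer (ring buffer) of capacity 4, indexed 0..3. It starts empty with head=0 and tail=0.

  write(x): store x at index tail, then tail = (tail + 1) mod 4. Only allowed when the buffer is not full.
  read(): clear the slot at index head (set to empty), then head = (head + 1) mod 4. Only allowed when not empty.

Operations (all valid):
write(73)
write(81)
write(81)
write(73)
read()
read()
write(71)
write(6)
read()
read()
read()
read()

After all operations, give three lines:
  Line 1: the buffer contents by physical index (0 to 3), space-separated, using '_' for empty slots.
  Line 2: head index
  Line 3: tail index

Answer: _ _ _ _
2
2

Derivation:
write(73): buf=[73 _ _ _], head=0, tail=1, size=1
write(81): buf=[73 81 _ _], head=0, tail=2, size=2
write(81): buf=[73 81 81 _], head=0, tail=3, size=3
write(73): buf=[73 81 81 73], head=0, tail=0, size=4
read(): buf=[_ 81 81 73], head=1, tail=0, size=3
read(): buf=[_ _ 81 73], head=2, tail=0, size=2
write(71): buf=[71 _ 81 73], head=2, tail=1, size=3
write(6): buf=[71 6 81 73], head=2, tail=2, size=4
read(): buf=[71 6 _ 73], head=3, tail=2, size=3
read(): buf=[71 6 _ _], head=0, tail=2, size=2
read(): buf=[_ 6 _ _], head=1, tail=2, size=1
read(): buf=[_ _ _ _], head=2, tail=2, size=0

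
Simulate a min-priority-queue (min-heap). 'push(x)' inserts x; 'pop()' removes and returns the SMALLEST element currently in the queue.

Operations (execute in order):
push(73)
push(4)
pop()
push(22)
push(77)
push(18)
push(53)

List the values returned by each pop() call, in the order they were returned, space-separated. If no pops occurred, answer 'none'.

Answer: 4

Derivation:
push(73): heap contents = [73]
push(4): heap contents = [4, 73]
pop() → 4: heap contents = [73]
push(22): heap contents = [22, 73]
push(77): heap contents = [22, 73, 77]
push(18): heap contents = [18, 22, 73, 77]
push(53): heap contents = [18, 22, 53, 73, 77]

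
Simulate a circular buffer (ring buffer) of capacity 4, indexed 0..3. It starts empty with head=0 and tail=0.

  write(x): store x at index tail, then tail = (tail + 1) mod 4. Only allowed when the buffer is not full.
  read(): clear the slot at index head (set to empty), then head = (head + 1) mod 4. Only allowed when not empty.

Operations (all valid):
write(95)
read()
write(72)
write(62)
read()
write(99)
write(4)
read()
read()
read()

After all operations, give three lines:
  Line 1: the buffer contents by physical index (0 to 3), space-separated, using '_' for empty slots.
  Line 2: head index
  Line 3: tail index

write(95): buf=[95 _ _ _], head=0, tail=1, size=1
read(): buf=[_ _ _ _], head=1, tail=1, size=0
write(72): buf=[_ 72 _ _], head=1, tail=2, size=1
write(62): buf=[_ 72 62 _], head=1, tail=3, size=2
read(): buf=[_ _ 62 _], head=2, tail=3, size=1
write(99): buf=[_ _ 62 99], head=2, tail=0, size=2
write(4): buf=[4 _ 62 99], head=2, tail=1, size=3
read(): buf=[4 _ _ 99], head=3, tail=1, size=2
read(): buf=[4 _ _ _], head=0, tail=1, size=1
read(): buf=[_ _ _ _], head=1, tail=1, size=0

Answer: _ _ _ _
1
1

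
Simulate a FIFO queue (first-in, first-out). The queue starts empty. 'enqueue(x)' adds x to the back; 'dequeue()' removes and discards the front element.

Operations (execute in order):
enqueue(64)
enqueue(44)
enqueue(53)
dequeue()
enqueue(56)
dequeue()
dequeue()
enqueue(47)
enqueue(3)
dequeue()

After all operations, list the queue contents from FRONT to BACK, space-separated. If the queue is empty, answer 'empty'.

enqueue(64): [64]
enqueue(44): [64, 44]
enqueue(53): [64, 44, 53]
dequeue(): [44, 53]
enqueue(56): [44, 53, 56]
dequeue(): [53, 56]
dequeue(): [56]
enqueue(47): [56, 47]
enqueue(3): [56, 47, 3]
dequeue(): [47, 3]

Answer: 47 3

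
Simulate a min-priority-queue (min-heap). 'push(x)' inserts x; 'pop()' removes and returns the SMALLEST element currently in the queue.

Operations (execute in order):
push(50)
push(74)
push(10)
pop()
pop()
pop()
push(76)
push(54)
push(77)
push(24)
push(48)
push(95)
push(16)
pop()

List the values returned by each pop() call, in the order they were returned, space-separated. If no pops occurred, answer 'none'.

push(50): heap contents = [50]
push(74): heap contents = [50, 74]
push(10): heap contents = [10, 50, 74]
pop() → 10: heap contents = [50, 74]
pop() → 50: heap contents = [74]
pop() → 74: heap contents = []
push(76): heap contents = [76]
push(54): heap contents = [54, 76]
push(77): heap contents = [54, 76, 77]
push(24): heap contents = [24, 54, 76, 77]
push(48): heap contents = [24, 48, 54, 76, 77]
push(95): heap contents = [24, 48, 54, 76, 77, 95]
push(16): heap contents = [16, 24, 48, 54, 76, 77, 95]
pop() → 16: heap contents = [24, 48, 54, 76, 77, 95]

Answer: 10 50 74 16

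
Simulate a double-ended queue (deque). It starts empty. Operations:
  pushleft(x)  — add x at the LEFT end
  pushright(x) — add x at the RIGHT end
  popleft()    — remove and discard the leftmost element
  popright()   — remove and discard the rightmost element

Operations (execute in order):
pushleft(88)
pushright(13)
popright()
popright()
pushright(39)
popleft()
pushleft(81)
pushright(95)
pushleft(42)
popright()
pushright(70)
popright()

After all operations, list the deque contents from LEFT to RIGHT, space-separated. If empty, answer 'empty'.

pushleft(88): [88]
pushright(13): [88, 13]
popright(): [88]
popright(): []
pushright(39): [39]
popleft(): []
pushleft(81): [81]
pushright(95): [81, 95]
pushleft(42): [42, 81, 95]
popright(): [42, 81]
pushright(70): [42, 81, 70]
popright(): [42, 81]

Answer: 42 81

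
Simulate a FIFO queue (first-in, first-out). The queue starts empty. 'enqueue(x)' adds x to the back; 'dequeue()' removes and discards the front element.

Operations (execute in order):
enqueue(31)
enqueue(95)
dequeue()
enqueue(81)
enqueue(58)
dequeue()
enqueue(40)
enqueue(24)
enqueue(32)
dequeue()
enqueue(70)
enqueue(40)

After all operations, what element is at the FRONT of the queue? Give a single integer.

enqueue(31): queue = [31]
enqueue(95): queue = [31, 95]
dequeue(): queue = [95]
enqueue(81): queue = [95, 81]
enqueue(58): queue = [95, 81, 58]
dequeue(): queue = [81, 58]
enqueue(40): queue = [81, 58, 40]
enqueue(24): queue = [81, 58, 40, 24]
enqueue(32): queue = [81, 58, 40, 24, 32]
dequeue(): queue = [58, 40, 24, 32]
enqueue(70): queue = [58, 40, 24, 32, 70]
enqueue(40): queue = [58, 40, 24, 32, 70, 40]

Answer: 58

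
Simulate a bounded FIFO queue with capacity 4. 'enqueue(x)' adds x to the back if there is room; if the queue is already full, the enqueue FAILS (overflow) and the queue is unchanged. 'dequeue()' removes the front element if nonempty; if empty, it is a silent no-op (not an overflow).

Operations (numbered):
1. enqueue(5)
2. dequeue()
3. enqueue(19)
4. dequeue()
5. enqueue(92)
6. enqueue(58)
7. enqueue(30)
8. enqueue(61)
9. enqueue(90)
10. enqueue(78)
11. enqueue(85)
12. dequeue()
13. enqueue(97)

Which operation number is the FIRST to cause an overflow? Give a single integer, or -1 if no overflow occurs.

Answer: 9

Derivation:
1. enqueue(5): size=1
2. dequeue(): size=0
3. enqueue(19): size=1
4. dequeue(): size=0
5. enqueue(92): size=1
6. enqueue(58): size=2
7. enqueue(30): size=3
8. enqueue(61): size=4
9. enqueue(90): size=4=cap → OVERFLOW (fail)
10. enqueue(78): size=4=cap → OVERFLOW (fail)
11. enqueue(85): size=4=cap → OVERFLOW (fail)
12. dequeue(): size=3
13. enqueue(97): size=4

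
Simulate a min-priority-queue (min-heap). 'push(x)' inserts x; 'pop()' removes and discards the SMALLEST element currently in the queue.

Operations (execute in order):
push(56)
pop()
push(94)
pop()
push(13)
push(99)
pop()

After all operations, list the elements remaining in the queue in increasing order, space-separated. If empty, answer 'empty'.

Answer: 99

Derivation:
push(56): heap contents = [56]
pop() → 56: heap contents = []
push(94): heap contents = [94]
pop() → 94: heap contents = []
push(13): heap contents = [13]
push(99): heap contents = [13, 99]
pop() → 13: heap contents = [99]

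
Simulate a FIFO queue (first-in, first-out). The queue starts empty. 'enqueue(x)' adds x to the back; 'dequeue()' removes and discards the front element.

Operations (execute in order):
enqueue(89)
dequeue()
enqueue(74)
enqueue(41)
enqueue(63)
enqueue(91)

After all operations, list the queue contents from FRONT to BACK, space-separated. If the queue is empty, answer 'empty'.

enqueue(89): [89]
dequeue(): []
enqueue(74): [74]
enqueue(41): [74, 41]
enqueue(63): [74, 41, 63]
enqueue(91): [74, 41, 63, 91]

Answer: 74 41 63 91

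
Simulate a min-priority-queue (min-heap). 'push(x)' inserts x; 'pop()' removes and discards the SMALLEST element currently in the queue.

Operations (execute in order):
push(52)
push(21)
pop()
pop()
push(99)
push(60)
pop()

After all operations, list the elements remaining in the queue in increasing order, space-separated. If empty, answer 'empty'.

push(52): heap contents = [52]
push(21): heap contents = [21, 52]
pop() → 21: heap contents = [52]
pop() → 52: heap contents = []
push(99): heap contents = [99]
push(60): heap contents = [60, 99]
pop() → 60: heap contents = [99]

Answer: 99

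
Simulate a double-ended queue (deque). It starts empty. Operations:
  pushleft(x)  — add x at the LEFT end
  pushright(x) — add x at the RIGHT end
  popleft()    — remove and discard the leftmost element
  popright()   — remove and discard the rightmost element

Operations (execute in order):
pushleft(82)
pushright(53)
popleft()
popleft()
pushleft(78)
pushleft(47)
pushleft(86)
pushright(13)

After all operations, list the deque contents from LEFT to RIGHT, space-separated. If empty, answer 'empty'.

Answer: 86 47 78 13

Derivation:
pushleft(82): [82]
pushright(53): [82, 53]
popleft(): [53]
popleft(): []
pushleft(78): [78]
pushleft(47): [47, 78]
pushleft(86): [86, 47, 78]
pushright(13): [86, 47, 78, 13]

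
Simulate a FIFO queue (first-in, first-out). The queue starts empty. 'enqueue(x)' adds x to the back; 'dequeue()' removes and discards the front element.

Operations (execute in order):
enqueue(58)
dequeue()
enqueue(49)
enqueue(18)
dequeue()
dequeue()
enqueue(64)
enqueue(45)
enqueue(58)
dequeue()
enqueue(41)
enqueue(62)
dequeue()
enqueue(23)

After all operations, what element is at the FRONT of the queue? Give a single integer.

Answer: 58

Derivation:
enqueue(58): queue = [58]
dequeue(): queue = []
enqueue(49): queue = [49]
enqueue(18): queue = [49, 18]
dequeue(): queue = [18]
dequeue(): queue = []
enqueue(64): queue = [64]
enqueue(45): queue = [64, 45]
enqueue(58): queue = [64, 45, 58]
dequeue(): queue = [45, 58]
enqueue(41): queue = [45, 58, 41]
enqueue(62): queue = [45, 58, 41, 62]
dequeue(): queue = [58, 41, 62]
enqueue(23): queue = [58, 41, 62, 23]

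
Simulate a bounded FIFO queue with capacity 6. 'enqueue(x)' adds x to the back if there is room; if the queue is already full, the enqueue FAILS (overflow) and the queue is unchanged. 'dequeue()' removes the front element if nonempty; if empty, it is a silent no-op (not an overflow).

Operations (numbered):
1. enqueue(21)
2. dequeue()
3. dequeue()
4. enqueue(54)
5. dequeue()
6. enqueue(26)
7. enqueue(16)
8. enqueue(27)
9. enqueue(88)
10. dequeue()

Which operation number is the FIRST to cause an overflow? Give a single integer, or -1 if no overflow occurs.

1. enqueue(21): size=1
2. dequeue(): size=0
3. dequeue(): empty, no-op, size=0
4. enqueue(54): size=1
5. dequeue(): size=0
6. enqueue(26): size=1
7. enqueue(16): size=2
8. enqueue(27): size=3
9. enqueue(88): size=4
10. dequeue(): size=3

Answer: -1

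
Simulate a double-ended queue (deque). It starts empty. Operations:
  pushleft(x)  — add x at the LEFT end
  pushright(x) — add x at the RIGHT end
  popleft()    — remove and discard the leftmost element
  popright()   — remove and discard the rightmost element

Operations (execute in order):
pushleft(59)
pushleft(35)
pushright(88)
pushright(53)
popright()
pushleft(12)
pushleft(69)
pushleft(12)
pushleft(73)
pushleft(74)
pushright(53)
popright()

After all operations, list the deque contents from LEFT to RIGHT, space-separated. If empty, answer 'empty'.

pushleft(59): [59]
pushleft(35): [35, 59]
pushright(88): [35, 59, 88]
pushright(53): [35, 59, 88, 53]
popright(): [35, 59, 88]
pushleft(12): [12, 35, 59, 88]
pushleft(69): [69, 12, 35, 59, 88]
pushleft(12): [12, 69, 12, 35, 59, 88]
pushleft(73): [73, 12, 69, 12, 35, 59, 88]
pushleft(74): [74, 73, 12, 69, 12, 35, 59, 88]
pushright(53): [74, 73, 12, 69, 12, 35, 59, 88, 53]
popright(): [74, 73, 12, 69, 12, 35, 59, 88]

Answer: 74 73 12 69 12 35 59 88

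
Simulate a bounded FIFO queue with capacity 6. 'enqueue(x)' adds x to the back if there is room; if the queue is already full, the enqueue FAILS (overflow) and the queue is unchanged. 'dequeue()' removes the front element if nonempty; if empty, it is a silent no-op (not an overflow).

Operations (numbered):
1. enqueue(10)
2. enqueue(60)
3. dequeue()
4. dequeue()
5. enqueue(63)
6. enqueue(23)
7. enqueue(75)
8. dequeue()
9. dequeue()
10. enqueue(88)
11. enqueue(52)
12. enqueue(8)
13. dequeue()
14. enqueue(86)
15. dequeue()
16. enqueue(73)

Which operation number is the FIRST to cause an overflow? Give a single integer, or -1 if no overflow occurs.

1. enqueue(10): size=1
2. enqueue(60): size=2
3. dequeue(): size=1
4. dequeue(): size=0
5. enqueue(63): size=1
6. enqueue(23): size=2
7. enqueue(75): size=3
8. dequeue(): size=2
9. dequeue(): size=1
10. enqueue(88): size=2
11. enqueue(52): size=3
12. enqueue(8): size=4
13. dequeue(): size=3
14. enqueue(86): size=4
15. dequeue(): size=3
16. enqueue(73): size=4

Answer: -1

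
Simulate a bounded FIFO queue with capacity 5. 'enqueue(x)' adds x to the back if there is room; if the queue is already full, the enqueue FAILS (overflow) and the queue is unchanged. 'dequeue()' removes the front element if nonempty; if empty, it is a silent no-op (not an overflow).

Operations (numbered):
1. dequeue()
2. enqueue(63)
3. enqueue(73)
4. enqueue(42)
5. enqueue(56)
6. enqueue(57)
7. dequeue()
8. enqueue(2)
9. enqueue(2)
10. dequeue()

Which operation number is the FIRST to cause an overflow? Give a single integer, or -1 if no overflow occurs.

Answer: 9

Derivation:
1. dequeue(): empty, no-op, size=0
2. enqueue(63): size=1
3. enqueue(73): size=2
4. enqueue(42): size=3
5. enqueue(56): size=4
6. enqueue(57): size=5
7. dequeue(): size=4
8. enqueue(2): size=5
9. enqueue(2): size=5=cap → OVERFLOW (fail)
10. dequeue(): size=4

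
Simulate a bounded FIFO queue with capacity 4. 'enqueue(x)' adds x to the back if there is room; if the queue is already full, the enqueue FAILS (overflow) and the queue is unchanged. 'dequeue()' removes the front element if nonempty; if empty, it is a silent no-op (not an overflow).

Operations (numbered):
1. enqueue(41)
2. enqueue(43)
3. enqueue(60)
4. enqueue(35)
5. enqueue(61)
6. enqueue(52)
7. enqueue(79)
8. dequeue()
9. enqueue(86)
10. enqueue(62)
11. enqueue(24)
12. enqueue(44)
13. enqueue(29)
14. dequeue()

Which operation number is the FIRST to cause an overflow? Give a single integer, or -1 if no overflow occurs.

Answer: 5

Derivation:
1. enqueue(41): size=1
2. enqueue(43): size=2
3. enqueue(60): size=3
4. enqueue(35): size=4
5. enqueue(61): size=4=cap → OVERFLOW (fail)
6. enqueue(52): size=4=cap → OVERFLOW (fail)
7. enqueue(79): size=4=cap → OVERFLOW (fail)
8. dequeue(): size=3
9. enqueue(86): size=4
10. enqueue(62): size=4=cap → OVERFLOW (fail)
11. enqueue(24): size=4=cap → OVERFLOW (fail)
12. enqueue(44): size=4=cap → OVERFLOW (fail)
13. enqueue(29): size=4=cap → OVERFLOW (fail)
14. dequeue(): size=3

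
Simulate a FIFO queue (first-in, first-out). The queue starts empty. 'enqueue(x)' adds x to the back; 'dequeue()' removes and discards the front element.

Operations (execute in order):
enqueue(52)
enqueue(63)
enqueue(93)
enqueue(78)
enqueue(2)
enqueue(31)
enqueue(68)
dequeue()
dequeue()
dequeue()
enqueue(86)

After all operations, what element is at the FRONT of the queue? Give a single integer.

Answer: 78

Derivation:
enqueue(52): queue = [52]
enqueue(63): queue = [52, 63]
enqueue(93): queue = [52, 63, 93]
enqueue(78): queue = [52, 63, 93, 78]
enqueue(2): queue = [52, 63, 93, 78, 2]
enqueue(31): queue = [52, 63, 93, 78, 2, 31]
enqueue(68): queue = [52, 63, 93, 78, 2, 31, 68]
dequeue(): queue = [63, 93, 78, 2, 31, 68]
dequeue(): queue = [93, 78, 2, 31, 68]
dequeue(): queue = [78, 2, 31, 68]
enqueue(86): queue = [78, 2, 31, 68, 86]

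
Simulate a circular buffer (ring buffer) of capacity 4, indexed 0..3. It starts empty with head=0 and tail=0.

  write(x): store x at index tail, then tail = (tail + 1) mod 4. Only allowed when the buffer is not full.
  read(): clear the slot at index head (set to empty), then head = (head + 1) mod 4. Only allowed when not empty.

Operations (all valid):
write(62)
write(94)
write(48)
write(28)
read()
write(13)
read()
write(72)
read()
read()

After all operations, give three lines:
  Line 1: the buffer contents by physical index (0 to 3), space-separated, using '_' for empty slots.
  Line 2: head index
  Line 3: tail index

Answer: 13 72 _ _
0
2

Derivation:
write(62): buf=[62 _ _ _], head=0, tail=1, size=1
write(94): buf=[62 94 _ _], head=0, tail=2, size=2
write(48): buf=[62 94 48 _], head=0, tail=3, size=3
write(28): buf=[62 94 48 28], head=0, tail=0, size=4
read(): buf=[_ 94 48 28], head=1, tail=0, size=3
write(13): buf=[13 94 48 28], head=1, tail=1, size=4
read(): buf=[13 _ 48 28], head=2, tail=1, size=3
write(72): buf=[13 72 48 28], head=2, tail=2, size=4
read(): buf=[13 72 _ 28], head=3, tail=2, size=3
read(): buf=[13 72 _ _], head=0, tail=2, size=2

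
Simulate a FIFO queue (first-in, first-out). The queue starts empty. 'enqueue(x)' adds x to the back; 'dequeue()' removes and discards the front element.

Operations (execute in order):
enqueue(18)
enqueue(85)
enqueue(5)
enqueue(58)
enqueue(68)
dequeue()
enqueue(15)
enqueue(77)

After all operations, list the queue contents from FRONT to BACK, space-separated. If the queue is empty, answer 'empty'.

enqueue(18): [18]
enqueue(85): [18, 85]
enqueue(5): [18, 85, 5]
enqueue(58): [18, 85, 5, 58]
enqueue(68): [18, 85, 5, 58, 68]
dequeue(): [85, 5, 58, 68]
enqueue(15): [85, 5, 58, 68, 15]
enqueue(77): [85, 5, 58, 68, 15, 77]

Answer: 85 5 58 68 15 77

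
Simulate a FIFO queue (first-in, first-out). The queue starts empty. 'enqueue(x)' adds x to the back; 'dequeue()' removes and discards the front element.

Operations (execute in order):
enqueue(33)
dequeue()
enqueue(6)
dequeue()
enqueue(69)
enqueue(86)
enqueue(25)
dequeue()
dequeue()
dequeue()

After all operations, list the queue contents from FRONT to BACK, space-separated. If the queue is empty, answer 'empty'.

Answer: empty

Derivation:
enqueue(33): [33]
dequeue(): []
enqueue(6): [6]
dequeue(): []
enqueue(69): [69]
enqueue(86): [69, 86]
enqueue(25): [69, 86, 25]
dequeue(): [86, 25]
dequeue(): [25]
dequeue(): []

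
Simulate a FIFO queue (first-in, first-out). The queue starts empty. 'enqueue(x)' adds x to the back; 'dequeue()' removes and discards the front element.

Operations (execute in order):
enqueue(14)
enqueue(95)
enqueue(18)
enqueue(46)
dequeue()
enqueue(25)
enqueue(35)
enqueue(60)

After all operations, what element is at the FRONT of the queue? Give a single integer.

Answer: 95

Derivation:
enqueue(14): queue = [14]
enqueue(95): queue = [14, 95]
enqueue(18): queue = [14, 95, 18]
enqueue(46): queue = [14, 95, 18, 46]
dequeue(): queue = [95, 18, 46]
enqueue(25): queue = [95, 18, 46, 25]
enqueue(35): queue = [95, 18, 46, 25, 35]
enqueue(60): queue = [95, 18, 46, 25, 35, 60]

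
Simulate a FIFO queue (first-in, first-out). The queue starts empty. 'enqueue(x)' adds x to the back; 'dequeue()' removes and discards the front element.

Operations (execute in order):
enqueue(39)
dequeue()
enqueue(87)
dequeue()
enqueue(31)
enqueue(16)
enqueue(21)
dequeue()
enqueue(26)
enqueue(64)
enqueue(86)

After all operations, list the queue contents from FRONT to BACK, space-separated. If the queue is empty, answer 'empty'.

enqueue(39): [39]
dequeue(): []
enqueue(87): [87]
dequeue(): []
enqueue(31): [31]
enqueue(16): [31, 16]
enqueue(21): [31, 16, 21]
dequeue(): [16, 21]
enqueue(26): [16, 21, 26]
enqueue(64): [16, 21, 26, 64]
enqueue(86): [16, 21, 26, 64, 86]

Answer: 16 21 26 64 86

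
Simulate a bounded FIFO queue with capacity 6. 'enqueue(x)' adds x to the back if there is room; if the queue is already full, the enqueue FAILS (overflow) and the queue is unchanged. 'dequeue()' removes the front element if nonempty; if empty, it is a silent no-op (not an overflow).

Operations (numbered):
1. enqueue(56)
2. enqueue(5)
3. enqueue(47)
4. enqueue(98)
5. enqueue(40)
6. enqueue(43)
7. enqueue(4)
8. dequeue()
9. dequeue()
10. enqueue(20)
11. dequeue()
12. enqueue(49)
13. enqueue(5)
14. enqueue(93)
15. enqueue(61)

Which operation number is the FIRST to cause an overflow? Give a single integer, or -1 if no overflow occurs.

Answer: 7

Derivation:
1. enqueue(56): size=1
2. enqueue(5): size=2
3. enqueue(47): size=3
4. enqueue(98): size=4
5. enqueue(40): size=5
6. enqueue(43): size=6
7. enqueue(4): size=6=cap → OVERFLOW (fail)
8. dequeue(): size=5
9. dequeue(): size=4
10. enqueue(20): size=5
11. dequeue(): size=4
12. enqueue(49): size=5
13. enqueue(5): size=6
14. enqueue(93): size=6=cap → OVERFLOW (fail)
15. enqueue(61): size=6=cap → OVERFLOW (fail)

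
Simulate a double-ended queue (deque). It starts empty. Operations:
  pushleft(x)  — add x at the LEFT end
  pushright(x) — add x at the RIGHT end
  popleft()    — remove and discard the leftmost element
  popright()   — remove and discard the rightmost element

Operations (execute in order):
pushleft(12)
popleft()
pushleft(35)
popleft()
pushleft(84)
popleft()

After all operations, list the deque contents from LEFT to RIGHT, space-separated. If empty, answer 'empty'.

Answer: empty

Derivation:
pushleft(12): [12]
popleft(): []
pushleft(35): [35]
popleft(): []
pushleft(84): [84]
popleft(): []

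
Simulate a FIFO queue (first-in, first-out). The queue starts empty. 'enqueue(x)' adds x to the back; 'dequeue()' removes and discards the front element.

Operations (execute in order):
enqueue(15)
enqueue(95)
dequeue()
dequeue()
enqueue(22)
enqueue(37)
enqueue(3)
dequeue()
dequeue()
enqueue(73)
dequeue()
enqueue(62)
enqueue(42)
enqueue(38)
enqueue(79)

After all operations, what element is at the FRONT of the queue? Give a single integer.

enqueue(15): queue = [15]
enqueue(95): queue = [15, 95]
dequeue(): queue = [95]
dequeue(): queue = []
enqueue(22): queue = [22]
enqueue(37): queue = [22, 37]
enqueue(3): queue = [22, 37, 3]
dequeue(): queue = [37, 3]
dequeue(): queue = [3]
enqueue(73): queue = [3, 73]
dequeue(): queue = [73]
enqueue(62): queue = [73, 62]
enqueue(42): queue = [73, 62, 42]
enqueue(38): queue = [73, 62, 42, 38]
enqueue(79): queue = [73, 62, 42, 38, 79]

Answer: 73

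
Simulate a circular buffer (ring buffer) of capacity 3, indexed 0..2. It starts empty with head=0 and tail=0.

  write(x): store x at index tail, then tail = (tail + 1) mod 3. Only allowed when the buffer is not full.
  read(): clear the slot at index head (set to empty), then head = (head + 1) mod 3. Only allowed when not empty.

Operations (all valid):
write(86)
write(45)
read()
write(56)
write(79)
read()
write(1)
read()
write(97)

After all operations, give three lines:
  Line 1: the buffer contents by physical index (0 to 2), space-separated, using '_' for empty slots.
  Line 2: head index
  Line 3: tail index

Answer: 79 1 97
0
0

Derivation:
write(86): buf=[86 _ _], head=0, tail=1, size=1
write(45): buf=[86 45 _], head=0, tail=2, size=2
read(): buf=[_ 45 _], head=1, tail=2, size=1
write(56): buf=[_ 45 56], head=1, tail=0, size=2
write(79): buf=[79 45 56], head=1, tail=1, size=3
read(): buf=[79 _ 56], head=2, tail=1, size=2
write(1): buf=[79 1 56], head=2, tail=2, size=3
read(): buf=[79 1 _], head=0, tail=2, size=2
write(97): buf=[79 1 97], head=0, tail=0, size=3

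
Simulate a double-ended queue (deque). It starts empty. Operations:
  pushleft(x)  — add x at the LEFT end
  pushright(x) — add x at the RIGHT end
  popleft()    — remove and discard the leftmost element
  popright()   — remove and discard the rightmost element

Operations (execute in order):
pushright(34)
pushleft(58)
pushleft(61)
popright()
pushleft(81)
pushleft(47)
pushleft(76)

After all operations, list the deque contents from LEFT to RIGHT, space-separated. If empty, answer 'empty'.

Answer: 76 47 81 61 58

Derivation:
pushright(34): [34]
pushleft(58): [58, 34]
pushleft(61): [61, 58, 34]
popright(): [61, 58]
pushleft(81): [81, 61, 58]
pushleft(47): [47, 81, 61, 58]
pushleft(76): [76, 47, 81, 61, 58]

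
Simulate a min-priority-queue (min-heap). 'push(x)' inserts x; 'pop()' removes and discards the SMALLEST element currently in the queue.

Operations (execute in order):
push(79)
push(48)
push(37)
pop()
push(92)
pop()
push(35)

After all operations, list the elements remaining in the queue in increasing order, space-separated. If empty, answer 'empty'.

Answer: 35 79 92

Derivation:
push(79): heap contents = [79]
push(48): heap contents = [48, 79]
push(37): heap contents = [37, 48, 79]
pop() → 37: heap contents = [48, 79]
push(92): heap contents = [48, 79, 92]
pop() → 48: heap contents = [79, 92]
push(35): heap contents = [35, 79, 92]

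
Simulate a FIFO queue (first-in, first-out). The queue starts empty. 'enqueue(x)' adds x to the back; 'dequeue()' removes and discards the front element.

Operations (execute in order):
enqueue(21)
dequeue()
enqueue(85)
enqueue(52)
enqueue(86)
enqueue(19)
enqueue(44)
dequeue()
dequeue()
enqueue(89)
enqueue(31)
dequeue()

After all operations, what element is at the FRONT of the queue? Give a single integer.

Answer: 19

Derivation:
enqueue(21): queue = [21]
dequeue(): queue = []
enqueue(85): queue = [85]
enqueue(52): queue = [85, 52]
enqueue(86): queue = [85, 52, 86]
enqueue(19): queue = [85, 52, 86, 19]
enqueue(44): queue = [85, 52, 86, 19, 44]
dequeue(): queue = [52, 86, 19, 44]
dequeue(): queue = [86, 19, 44]
enqueue(89): queue = [86, 19, 44, 89]
enqueue(31): queue = [86, 19, 44, 89, 31]
dequeue(): queue = [19, 44, 89, 31]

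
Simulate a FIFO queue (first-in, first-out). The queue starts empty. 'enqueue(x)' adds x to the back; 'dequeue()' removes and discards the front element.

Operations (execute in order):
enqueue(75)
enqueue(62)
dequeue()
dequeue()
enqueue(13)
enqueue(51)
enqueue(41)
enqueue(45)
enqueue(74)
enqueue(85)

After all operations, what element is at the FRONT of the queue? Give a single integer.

enqueue(75): queue = [75]
enqueue(62): queue = [75, 62]
dequeue(): queue = [62]
dequeue(): queue = []
enqueue(13): queue = [13]
enqueue(51): queue = [13, 51]
enqueue(41): queue = [13, 51, 41]
enqueue(45): queue = [13, 51, 41, 45]
enqueue(74): queue = [13, 51, 41, 45, 74]
enqueue(85): queue = [13, 51, 41, 45, 74, 85]

Answer: 13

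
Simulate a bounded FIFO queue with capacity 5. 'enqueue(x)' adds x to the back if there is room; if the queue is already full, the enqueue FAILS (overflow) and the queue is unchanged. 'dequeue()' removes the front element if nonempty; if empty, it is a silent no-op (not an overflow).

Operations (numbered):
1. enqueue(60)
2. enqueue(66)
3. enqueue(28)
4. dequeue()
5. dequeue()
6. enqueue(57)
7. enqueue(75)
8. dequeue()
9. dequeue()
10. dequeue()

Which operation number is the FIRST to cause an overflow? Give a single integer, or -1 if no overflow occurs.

1. enqueue(60): size=1
2. enqueue(66): size=2
3. enqueue(28): size=3
4. dequeue(): size=2
5. dequeue(): size=1
6. enqueue(57): size=2
7. enqueue(75): size=3
8. dequeue(): size=2
9. dequeue(): size=1
10. dequeue(): size=0

Answer: -1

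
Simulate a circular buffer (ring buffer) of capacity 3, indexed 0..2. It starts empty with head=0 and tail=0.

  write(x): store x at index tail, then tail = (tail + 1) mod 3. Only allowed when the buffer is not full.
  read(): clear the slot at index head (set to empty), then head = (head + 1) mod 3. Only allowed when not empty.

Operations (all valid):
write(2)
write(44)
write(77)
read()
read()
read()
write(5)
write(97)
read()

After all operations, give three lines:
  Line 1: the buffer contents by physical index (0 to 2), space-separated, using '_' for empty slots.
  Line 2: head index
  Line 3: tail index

write(2): buf=[2 _ _], head=0, tail=1, size=1
write(44): buf=[2 44 _], head=0, tail=2, size=2
write(77): buf=[2 44 77], head=0, tail=0, size=3
read(): buf=[_ 44 77], head=1, tail=0, size=2
read(): buf=[_ _ 77], head=2, tail=0, size=1
read(): buf=[_ _ _], head=0, tail=0, size=0
write(5): buf=[5 _ _], head=0, tail=1, size=1
write(97): buf=[5 97 _], head=0, tail=2, size=2
read(): buf=[_ 97 _], head=1, tail=2, size=1

Answer: _ 97 _
1
2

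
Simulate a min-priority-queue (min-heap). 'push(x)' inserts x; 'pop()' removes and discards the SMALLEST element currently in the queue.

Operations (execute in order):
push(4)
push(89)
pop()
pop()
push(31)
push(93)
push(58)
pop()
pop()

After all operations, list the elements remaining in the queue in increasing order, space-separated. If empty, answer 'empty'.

push(4): heap contents = [4]
push(89): heap contents = [4, 89]
pop() → 4: heap contents = [89]
pop() → 89: heap contents = []
push(31): heap contents = [31]
push(93): heap contents = [31, 93]
push(58): heap contents = [31, 58, 93]
pop() → 31: heap contents = [58, 93]
pop() → 58: heap contents = [93]

Answer: 93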